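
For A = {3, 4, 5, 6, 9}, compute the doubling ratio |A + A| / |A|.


|A| = 5.
Compute A + A by enumerating all 25 pairs.
A + A = {6, 7, 8, 9, 10, 11, 12, 13, 14, 15, 18}, so |A + A| = 11.
K = |A + A| / |A| = 11/5 (already in lowest terms) ≈ 2.2000.
Reference: AP of size 5 gives K = 9/5 ≈ 1.8000; a fully generic set of size 5 gives K ≈ 3.0000.

|A| = 5, |A + A| = 11, K = 11/5.


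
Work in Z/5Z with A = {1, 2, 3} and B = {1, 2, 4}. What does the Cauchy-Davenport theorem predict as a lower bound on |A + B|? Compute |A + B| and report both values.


Cauchy-Davenport: |A + B| ≥ min(p, |A| + |B| - 1) for A, B nonempty in Z/pZ.
|A| = 3, |B| = 3, p = 5.
CD lower bound = min(5, 3 + 3 - 1) = min(5, 5) = 5.
Compute A + B mod 5 directly:
a = 1: 1+1=2, 1+2=3, 1+4=0
a = 2: 2+1=3, 2+2=4, 2+4=1
a = 3: 3+1=4, 3+2=0, 3+4=2
A + B = {0, 1, 2, 3, 4}, so |A + B| = 5.
Verify: 5 ≥ 5? Yes ✓.

CD lower bound = 5, actual |A + B| = 5.


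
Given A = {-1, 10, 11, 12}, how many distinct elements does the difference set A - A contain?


A - A = {a - a' : a, a' ∈ A}; |A| = 4.
Bounds: 2|A|-1 ≤ |A - A| ≤ |A|² - |A| + 1, i.e. 7 ≤ |A - A| ≤ 13.
Note: 0 ∈ A - A always (from a - a). The set is symmetric: if d ∈ A - A then -d ∈ A - A.
Enumerate nonzero differences d = a - a' with a > a' (then include -d):
Positive differences: {1, 2, 11, 12, 13}
Full difference set: {0} ∪ (positive diffs) ∪ (negative diffs).
|A - A| = 1 + 2·5 = 11 (matches direct enumeration: 11).

|A - A| = 11


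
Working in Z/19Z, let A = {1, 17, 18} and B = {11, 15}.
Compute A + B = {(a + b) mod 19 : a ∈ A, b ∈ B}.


Work in Z/19Z: reduce every sum a + b modulo 19.
Enumerate all 6 pairs:
a = 1: 1+11=12, 1+15=16
a = 17: 17+11=9, 17+15=13
a = 18: 18+11=10, 18+15=14
Distinct residues collected: {9, 10, 12, 13, 14, 16}
|A + B| = 6 (out of 19 total residues).

A + B = {9, 10, 12, 13, 14, 16}


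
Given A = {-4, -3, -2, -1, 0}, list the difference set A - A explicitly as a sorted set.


A - A = {a - a' : a, a' ∈ A}.
Compute a - a' for each ordered pair (a, a'):
a = -4: -4--4=0, -4--3=-1, -4--2=-2, -4--1=-3, -4-0=-4
a = -3: -3--4=1, -3--3=0, -3--2=-1, -3--1=-2, -3-0=-3
a = -2: -2--4=2, -2--3=1, -2--2=0, -2--1=-1, -2-0=-2
a = -1: -1--4=3, -1--3=2, -1--2=1, -1--1=0, -1-0=-1
a = 0: 0--4=4, 0--3=3, 0--2=2, 0--1=1, 0-0=0
Collecting distinct values (and noting 0 appears from a-a):
A - A = {-4, -3, -2, -1, 0, 1, 2, 3, 4}
|A - A| = 9

A - A = {-4, -3, -2, -1, 0, 1, 2, 3, 4}


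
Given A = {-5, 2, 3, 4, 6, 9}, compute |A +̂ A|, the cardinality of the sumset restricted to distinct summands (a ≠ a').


Restricted sumset: A +̂ A = {a + a' : a ∈ A, a' ∈ A, a ≠ a'}.
Equivalently, take A + A and drop any sum 2a that is achievable ONLY as a + a for a ∈ A (i.e. sums representable only with equal summands).
Enumerate pairs (a, a') with a < a' (symmetric, so each unordered pair gives one sum; this covers all a ≠ a'):
  -5 + 2 = -3
  -5 + 3 = -2
  -5 + 4 = -1
  -5 + 6 = 1
  -5 + 9 = 4
  2 + 3 = 5
  2 + 4 = 6
  2 + 6 = 8
  2 + 9 = 11
  3 + 4 = 7
  3 + 6 = 9
  3 + 9 = 12
  4 + 6 = 10
  4 + 9 = 13
  6 + 9 = 15
Collected distinct sums: {-3, -2, -1, 1, 4, 5, 6, 7, 8, 9, 10, 11, 12, 13, 15}
|A +̂ A| = 15
(Reference bound: |A +̂ A| ≥ 2|A| - 3 for |A| ≥ 2, with |A| = 6 giving ≥ 9.)

|A +̂ A| = 15


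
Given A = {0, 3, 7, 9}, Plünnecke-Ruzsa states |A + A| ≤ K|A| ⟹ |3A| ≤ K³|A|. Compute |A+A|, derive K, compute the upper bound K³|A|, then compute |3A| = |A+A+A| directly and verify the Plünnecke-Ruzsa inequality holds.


|A| = 4.
Step 1: Compute A + A by enumerating all 16 pairs.
A + A = {0, 3, 6, 7, 9, 10, 12, 14, 16, 18}, so |A + A| = 10.
Step 2: Doubling constant K = |A + A|/|A| = 10/4 = 10/4 ≈ 2.5000.
Step 3: Plünnecke-Ruzsa gives |3A| ≤ K³·|A| = (2.5000)³ · 4 ≈ 62.5000.
Step 4: Compute 3A = A + A + A directly by enumerating all triples (a,b,c) ∈ A³; |3A| = 18.
Step 5: Check 18 ≤ 62.5000? Yes ✓.

K = 10/4, Plünnecke-Ruzsa bound K³|A| ≈ 62.5000, |3A| = 18, inequality holds.


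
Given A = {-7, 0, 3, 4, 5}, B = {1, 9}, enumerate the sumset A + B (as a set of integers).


A + B = {a + b : a ∈ A, b ∈ B}.
Enumerate all |A|·|B| = 5·2 = 10 pairs (a, b) and collect distinct sums.
a = -7: -7+1=-6, -7+9=2
a = 0: 0+1=1, 0+9=9
a = 3: 3+1=4, 3+9=12
a = 4: 4+1=5, 4+9=13
a = 5: 5+1=6, 5+9=14
Collecting distinct sums: A + B = {-6, 1, 2, 4, 5, 6, 9, 12, 13, 14}
|A + B| = 10

A + B = {-6, 1, 2, 4, 5, 6, 9, 12, 13, 14}


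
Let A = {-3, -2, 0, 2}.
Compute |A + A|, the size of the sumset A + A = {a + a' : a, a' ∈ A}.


A + A = {a + a' : a, a' ∈ A}; |A| = 4.
General bounds: 2|A| - 1 ≤ |A + A| ≤ |A|(|A|+1)/2, i.e. 7 ≤ |A + A| ≤ 10.
Lower bound 2|A|-1 is attained iff A is an arithmetic progression.
Enumerate sums a + a' for a ≤ a' (symmetric, so this suffices):
a = -3: -3+-3=-6, -3+-2=-5, -3+0=-3, -3+2=-1
a = -2: -2+-2=-4, -2+0=-2, -2+2=0
a = 0: 0+0=0, 0+2=2
a = 2: 2+2=4
Distinct sums: {-6, -5, -4, -3, -2, -1, 0, 2, 4}
|A + A| = 9

|A + A| = 9


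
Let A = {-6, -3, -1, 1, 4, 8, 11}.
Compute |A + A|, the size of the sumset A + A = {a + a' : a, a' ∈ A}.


A + A = {a + a' : a, a' ∈ A}; |A| = 7.
General bounds: 2|A| - 1 ≤ |A + A| ≤ |A|(|A|+1)/2, i.e. 13 ≤ |A + A| ≤ 28.
Lower bound 2|A|-1 is attained iff A is an arithmetic progression.
Enumerate sums a + a' for a ≤ a' (symmetric, so this suffices):
a = -6: -6+-6=-12, -6+-3=-9, -6+-1=-7, -6+1=-5, -6+4=-2, -6+8=2, -6+11=5
a = -3: -3+-3=-6, -3+-1=-4, -3+1=-2, -3+4=1, -3+8=5, -3+11=8
a = -1: -1+-1=-2, -1+1=0, -1+4=3, -1+8=7, -1+11=10
a = 1: 1+1=2, 1+4=5, 1+8=9, 1+11=12
a = 4: 4+4=8, 4+8=12, 4+11=15
a = 8: 8+8=16, 8+11=19
a = 11: 11+11=22
Distinct sums: {-12, -9, -7, -6, -5, -4, -2, 0, 1, 2, 3, 5, 7, 8, 9, 10, 12, 15, 16, 19, 22}
|A + A| = 21

|A + A| = 21


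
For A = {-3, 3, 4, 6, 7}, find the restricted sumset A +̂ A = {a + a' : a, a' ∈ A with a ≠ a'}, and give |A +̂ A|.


Restricted sumset: A +̂ A = {a + a' : a ∈ A, a' ∈ A, a ≠ a'}.
Equivalently, take A + A and drop any sum 2a that is achievable ONLY as a + a for a ∈ A (i.e. sums representable only with equal summands).
Enumerate pairs (a, a') with a < a' (symmetric, so each unordered pair gives one sum; this covers all a ≠ a'):
  -3 + 3 = 0
  -3 + 4 = 1
  -3 + 6 = 3
  -3 + 7 = 4
  3 + 4 = 7
  3 + 6 = 9
  3 + 7 = 10
  4 + 6 = 10
  4 + 7 = 11
  6 + 7 = 13
Collected distinct sums: {0, 1, 3, 4, 7, 9, 10, 11, 13}
|A +̂ A| = 9
(Reference bound: |A +̂ A| ≥ 2|A| - 3 for |A| ≥ 2, with |A| = 5 giving ≥ 7.)

|A +̂ A| = 9


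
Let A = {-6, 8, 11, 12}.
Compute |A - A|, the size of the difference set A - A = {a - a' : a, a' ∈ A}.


A - A = {a - a' : a, a' ∈ A}; |A| = 4.
Bounds: 2|A|-1 ≤ |A - A| ≤ |A|² - |A| + 1, i.e. 7 ≤ |A - A| ≤ 13.
Note: 0 ∈ A - A always (from a - a). The set is symmetric: if d ∈ A - A then -d ∈ A - A.
Enumerate nonzero differences d = a - a' with a > a' (then include -d):
Positive differences: {1, 3, 4, 14, 17, 18}
Full difference set: {0} ∪ (positive diffs) ∪ (negative diffs).
|A - A| = 1 + 2·6 = 13 (matches direct enumeration: 13).

|A - A| = 13


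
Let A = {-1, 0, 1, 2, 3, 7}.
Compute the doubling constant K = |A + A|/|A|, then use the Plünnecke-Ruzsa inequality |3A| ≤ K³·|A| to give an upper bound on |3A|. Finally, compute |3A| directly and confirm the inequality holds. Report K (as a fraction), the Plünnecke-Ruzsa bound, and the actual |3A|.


|A| = 6.
Step 1: Compute A + A by enumerating all 36 pairs.
A + A = {-2, -1, 0, 1, 2, 3, 4, 5, 6, 7, 8, 9, 10, 14}, so |A + A| = 14.
Step 2: Doubling constant K = |A + A|/|A| = 14/6 = 14/6 ≈ 2.3333.
Step 3: Plünnecke-Ruzsa gives |3A| ≤ K³·|A| = (2.3333)³ · 6 ≈ 76.2222.
Step 4: Compute 3A = A + A + A directly by enumerating all triples (a,b,c) ∈ A³; |3A| = 22.
Step 5: Check 22 ≤ 76.2222? Yes ✓.

K = 14/6, Plünnecke-Ruzsa bound K³|A| ≈ 76.2222, |3A| = 22, inequality holds.


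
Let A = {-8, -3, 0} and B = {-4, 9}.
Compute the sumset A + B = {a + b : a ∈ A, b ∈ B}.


A + B = {a + b : a ∈ A, b ∈ B}.
Enumerate all |A|·|B| = 3·2 = 6 pairs (a, b) and collect distinct sums.
a = -8: -8+-4=-12, -8+9=1
a = -3: -3+-4=-7, -3+9=6
a = 0: 0+-4=-4, 0+9=9
Collecting distinct sums: A + B = {-12, -7, -4, 1, 6, 9}
|A + B| = 6

A + B = {-12, -7, -4, 1, 6, 9}


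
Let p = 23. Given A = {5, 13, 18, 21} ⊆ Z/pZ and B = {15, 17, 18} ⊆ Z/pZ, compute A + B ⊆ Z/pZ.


Work in Z/23Z: reduce every sum a + b modulo 23.
Enumerate all 12 pairs:
a = 5: 5+15=20, 5+17=22, 5+18=0
a = 13: 13+15=5, 13+17=7, 13+18=8
a = 18: 18+15=10, 18+17=12, 18+18=13
a = 21: 21+15=13, 21+17=15, 21+18=16
Distinct residues collected: {0, 5, 7, 8, 10, 12, 13, 15, 16, 20, 22}
|A + B| = 11 (out of 23 total residues).

A + B = {0, 5, 7, 8, 10, 12, 13, 15, 16, 20, 22}


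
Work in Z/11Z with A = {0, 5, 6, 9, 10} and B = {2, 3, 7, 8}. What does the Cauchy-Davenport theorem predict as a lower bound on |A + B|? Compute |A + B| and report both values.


Cauchy-Davenport: |A + B| ≥ min(p, |A| + |B| - 1) for A, B nonempty in Z/pZ.
|A| = 5, |B| = 4, p = 11.
CD lower bound = min(11, 5 + 4 - 1) = min(11, 8) = 8.
Compute A + B mod 11 directly:
a = 0: 0+2=2, 0+3=3, 0+7=7, 0+8=8
a = 5: 5+2=7, 5+3=8, 5+7=1, 5+8=2
a = 6: 6+2=8, 6+3=9, 6+7=2, 6+8=3
a = 9: 9+2=0, 9+3=1, 9+7=5, 9+8=6
a = 10: 10+2=1, 10+3=2, 10+7=6, 10+8=7
A + B = {0, 1, 2, 3, 5, 6, 7, 8, 9}, so |A + B| = 9.
Verify: 9 ≥ 8? Yes ✓.

CD lower bound = 8, actual |A + B| = 9.


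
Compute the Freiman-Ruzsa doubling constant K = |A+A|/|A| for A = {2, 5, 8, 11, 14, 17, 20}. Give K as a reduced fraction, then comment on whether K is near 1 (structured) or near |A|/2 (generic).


|A| = 7.
Compute A + A by enumerating all 49 pairs.
A + A = {4, 7, 10, 13, 16, 19, 22, 25, 28, 31, 34, 37, 40}, so |A + A| = 13.
K = |A + A| / |A| = 13/7 (already in lowest terms) ≈ 1.8571.
Reference: AP of size 7 gives K = 13/7 ≈ 1.8571; a fully generic set of size 7 gives K ≈ 4.0000.

|A| = 7, |A + A| = 13, K = 13/7.


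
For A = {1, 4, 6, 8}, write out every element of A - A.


A - A = {a - a' : a, a' ∈ A}.
Compute a - a' for each ordered pair (a, a'):
a = 1: 1-1=0, 1-4=-3, 1-6=-5, 1-8=-7
a = 4: 4-1=3, 4-4=0, 4-6=-2, 4-8=-4
a = 6: 6-1=5, 6-4=2, 6-6=0, 6-8=-2
a = 8: 8-1=7, 8-4=4, 8-6=2, 8-8=0
Collecting distinct values (and noting 0 appears from a-a):
A - A = {-7, -5, -4, -3, -2, 0, 2, 3, 4, 5, 7}
|A - A| = 11

A - A = {-7, -5, -4, -3, -2, 0, 2, 3, 4, 5, 7}


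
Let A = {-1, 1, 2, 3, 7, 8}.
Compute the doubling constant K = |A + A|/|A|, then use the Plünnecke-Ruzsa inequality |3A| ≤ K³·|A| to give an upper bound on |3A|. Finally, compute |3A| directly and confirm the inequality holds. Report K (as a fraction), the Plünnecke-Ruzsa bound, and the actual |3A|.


|A| = 6.
Step 1: Compute A + A by enumerating all 36 pairs.
A + A = {-2, 0, 1, 2, 3, 4, 5, 6, 7, 8, 9, 10, 11, 14, 15, 16}, so |A + A| = 16.
Step 2: Doubling constant K = |A + A|/|A| = 16/6 = 16/6 ≈ 2.6667.
Step 3: Plünnecke-Ruzsa gives |3A| ≤ K³·|A| = (2.6667)³ · 6 ≈ 113.7778.
Step 4: Compute 3A = A + A + A directly by enumerating all triples (a,b,c) ∈ A³; |3A| = 26.
Step 5: Check 26 ≤ 113.7778? Yes ✓.

K = 16/6, Plünnecke-Ruzsa bound K³|A| ≈ 113.7778, |3A| = 26, inequality holds.


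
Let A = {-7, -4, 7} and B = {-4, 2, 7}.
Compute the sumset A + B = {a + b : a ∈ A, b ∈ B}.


A + B = {a + b : a ∈ A, b ∈ B}.
Enumerate all |A|·|B| = 3·3 = 9 pairs (a, b) and collect distinct sums.
a = -7: -7+-4=-11, -7+2=-5, -7+7=0
a = -4: -4+-4=-8, -4+2=-2, -4+7=3
a = 7: 7+-4=3, 7+2=9, 7+7=14
Collecting distinct sums: A + B = {-11, -8, -5, -2, 0, 3, 9, 14}
|A + B| = 8

A + B = {-11, -8, -5, -2, 0, 3, 9, 14}


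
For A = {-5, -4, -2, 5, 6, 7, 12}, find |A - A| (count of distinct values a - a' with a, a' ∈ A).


A - A = {a - a' : a, a' ∈ A}; |A| = 7.
Bounds: 2|A|-1 ≤ |A - A| ≤ |A|² - |A| + 1, i.e. 13 ≤ |A - A| ≤ 43.
Note: 0 ∈ A - A always (from a - a). The set is symmetric: if d ∈ A - A then -d ∈ A - A.
Enumerate nonzero differences d = a - a' with a > a' (then include -d):
Positive differences: {1, 2, 3, 5, 6, 7, 8, 9, 10, 11, 12, 14, 16, 17}
Full difference set: {0} ∪ (positive diffs) ∪ (negative diffs).
|A - A| = 1 + 2·14 = 29 (matches direct enumeration: 29).

|A - A| = 29


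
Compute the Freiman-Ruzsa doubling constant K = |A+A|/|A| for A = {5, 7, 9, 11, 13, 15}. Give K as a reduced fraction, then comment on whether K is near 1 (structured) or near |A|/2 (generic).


|A| = 6.
Compute A + A by enumerating all 36 pairs.
A + A = {10, 12, 14, 16, 18, 20, 22, 24, 26, 28, 30}, so |A + A| = 11.
K = |A + A| / |A| = 11/6 (already in lowest terms) ≈ 1.8333.
Reference: AP of size 6 gives K = 11/6 ≈ 1.8333; a fully generic set of size 6 gives K ≈ 3.5000.

|A| = 6, |A + A| = 11, K = 11/6.


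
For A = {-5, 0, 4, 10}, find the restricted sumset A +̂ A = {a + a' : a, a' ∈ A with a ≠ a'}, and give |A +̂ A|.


Restricted sumset: A +̂ A = {a + a' : a ∈ A, a' ∈ A, a ≠ a'}.
Equivalently, take A + A and drop any sum 2a that is achievable ONLY as a + a for a ∈ A (i.e. sums representable only with equal summands).
Enumerate pairs (a, a') with a < a' (symmetric, so each unordered pair gives one sum; this covers all a ≠ a'):
  -5 + 0 = -5
  -5 + 4 = -1
  -5 + 10 = 5
  0 + 4 = 4
  0 + 10 = 10
  4 + 10 = 14
Collected distinct sums: {-5, -1, 4, 5, 10, 14}
|A +̂ A| = 6
(Reference bound: |A +̂ A| ≥ 2|A| - 3 for |A| ≥ 2, with |A| = 4 giving ≥ 5.)

|A +̂ A| = 6


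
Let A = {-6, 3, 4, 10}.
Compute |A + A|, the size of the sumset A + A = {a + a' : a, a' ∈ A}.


A + A = {a + a' : a, a' ∈ A}; |A| = 4.
General bounds: 2|A| - 1 ≤ |A + A| ≤ |A|(|A|+1)/2, i.e. 7 ≤ |A + A| ≤ 10.
Lower bound 2|A|-1 is attained iff A is an arithmetic progression.
Enumerate sums a + a' for a ≤ a' (symmetric, so this suffices):
a = -6: -6+-6=-12, -6+3=-3, -6+4=-2, -6+10=4
a = 3: 3+3=6, 3+4=7, 3+10=13
a = 4: 4+4=8, 4+10=14
a = 10: 10+10=20
Distinct sums: {-12, -3, -2, 4, 6, 7, 8, 13, 14, 20}
|A + A| = 10

|A + A| = 10


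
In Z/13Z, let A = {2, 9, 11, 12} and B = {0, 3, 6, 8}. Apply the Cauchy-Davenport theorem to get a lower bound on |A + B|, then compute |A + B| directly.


Cauchy-Davenport: |A + B| ≥ min(p, |A| + |B| - 1) for A, B nonempty in Z/pZ.
|A| = 4, |B| = 4, p = 13.
CD lower bound = min(13, 4 + 4 - 1) = min(13, 7) = 7.
Compute A + B mod 13 directly:
a = 2: 2+0=2, 2+3=5, 2+6=8, 2+8=10
a = 9: 9+0=9, 9+3=12, 9+6=2, 9+8=4
a = 11: 11+0=11, 11+3=1, 11+6=4, 11+8=6
a = 12: 12+0=12, 12+3=2, 12+6=5, 12+8=7
A + B = {1, 2, 4, 5, 6, 7, 8, 9, 10, 11, 12}, so |A + B| = 11.
Verify: 11 ≥ 7? Yes ✓.

CD lower bound = 7, actual |A + B| = 11.


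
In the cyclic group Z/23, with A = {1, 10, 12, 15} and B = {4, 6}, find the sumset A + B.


Work in Z/23Z: reduce every sum a + b modulo 23.
Enumerate all 8 pairs:
a = 1: 1+4=5, 1+6=7
a = 10: 10+4=14, 10+6=16
a = 12: 12+4=16, 12+6=18
a = 15: 15+4=19, 15+6=21
Distinct residues collected: {5, 7, 14, 16, 18, 19, 21}
|A + B| = 7 (out of 23 total residues).

A + B = {5, 7, 14, 16, 18, 19, 21}


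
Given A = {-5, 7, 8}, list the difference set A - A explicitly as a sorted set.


A - A = {a - a' : a, a' ∈ A}.
Compute a - a' for each ordered pair (a, a'):
a = -5: -5--5=0, -5-7=-12, -5-8=-13
a = 7: 7--5=12, 7-7=0, 7-8=-1
a = 8: 8--5=13, 8-7=1, 8-8=0
Collecting distinct values (and noting 0 appears from a-a):
A - A = {-13, -12, -1, 0, 1, 12, 13}
|A - A| = 7

A - A = {-13, -12, -1, 0, 1, 12, 13}


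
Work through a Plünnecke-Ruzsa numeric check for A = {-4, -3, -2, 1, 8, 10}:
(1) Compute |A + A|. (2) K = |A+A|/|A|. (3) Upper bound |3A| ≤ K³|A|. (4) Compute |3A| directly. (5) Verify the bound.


|A| = 6.
Step 1: Compute A + A by enumerating all 36 pairs.
A + A = {-8, -7, -6, -5, -4, -3, -2, -1, 2, 4, 5, 6, 7, 8, 9, 11, 16, 18, 20}, so |A + A| = 19.
Step 2: Doubling constant K = |A + A|/|A| = 19/6 = 19/6 ≈ 3.1667.
Step 3: Plünnecke-Ruzsa gives |3A| ≤ K³·|A| = (3.1667)³ · 6 ≈ 190.5278.
Step 4: Compute 3A = A + A + A directly by enumerating all triples (a,b,c) ∈ A³; |3A| = 36.
Step 5: Check 36 ≤ 190.5278? Yes ✓.

K = 19/6, Plünnecke-Ruzsa bound K³|A| ≈ 190.5278, |3A| = 36, inequality holds.


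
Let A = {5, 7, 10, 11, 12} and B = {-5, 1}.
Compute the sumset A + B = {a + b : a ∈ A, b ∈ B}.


A + B = {a + b : a ∈ A, b ∈ B}.
Enumerate all |A|·|B| = 5·2 = 10 pairs (a, b) and collect distinct sums.
a = 5: 5+-5=0, 5+1=6
a = 7: 7+-5=2, 7+1=8
a = 10: 10+-5=5, 10+1=11
a = 11: 11+-5=6, 11+1=12
a = 12: 12+-5=7, 12+1=13
Collecting distinct sums: A + B = {0, 2, 5, 6, 7, 8, 11, 12, 13}
|A + B| = 9

A + B = {0, 2, 5, 6, 7, 8, 11, 12, 13}


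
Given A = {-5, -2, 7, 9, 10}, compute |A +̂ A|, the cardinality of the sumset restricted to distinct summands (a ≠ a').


Restricted sumset: A +̂ A = {a + a' : a ∈ A, a' ∈ A, a ≠ a'}.
Equivalently, take A + A and drop any sum 2a that is achievable ONLY as a + a for a ∈ A (i.e. sums representable only with equal summands).
Enumerate pairs (a, a') with a < a' (symmetric, so each unordered pair gives one sum; this covers all a ≠ a'):
  -5 + -2 = -7
  -5 + 7 = 2
  -5 + 9 = 4
  -5 + 10 = 5
  -2 + 7 = 5
  -2 + 9 = 7
  -2 + 10 = 8
  7 + 9 = 16
  7 + 10 = 17
  9 + 10 = 19
Collected distinct sums: {-7, 2, 4, 5, 7, 8, 16, 17, 19}
|A +̂ A| = 9
(Reference bound: |A +̂ A| ≥ 2|A| - 3 for |A| ≥ 2, with |A| = 5 giving ≥ 7.)

|A +̂ A| = 9


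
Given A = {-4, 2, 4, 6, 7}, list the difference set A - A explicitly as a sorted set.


A - A = {a - a' : a, a' ∈ A}.
Compute a - a' for each ordered pair (a, a'):
a = -4: -4--4=0, -4-2=-6, -4-4=-8, -4-6=-10, -4-7=-11
a = 2: 2--4=6, 2-2=0, 2-4=-2, 2-6=-4, 2-7=-5
a = 4: 4--4=8, 4-2=2, 4-4=0, 4-6=-2, 4-7=-3
a = 6: 6--4=10, 6-2=4, 6-4=2, 6-6=0, 6-7=-1
a = 7: 7--4=11, 7-2=5, 7-4=3, 7-6=1, 7-7=0
Collecting distinct values (and noting 0 appears from a-a):
A - A = {-11, -10, -8, -6, -5, -4, -3, -2, -1, 0, 1, 2, 3, 4, 5, 6, 8, 10, 11}
|A - A| = 19

A - A = {-11, -10, -8, -6, -5, -4, -3, -2, -1, 0, 1, 2, 3, 4, 5, 6, 8, 10, 11}


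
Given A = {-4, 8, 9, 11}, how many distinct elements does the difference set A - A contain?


A - A = {a - a' : a, a' ∈ A}; |A| = 4.
Bounds: 2|A|-1 ≤ |A - A| ≤ |A|² - |A| + 1, i.e. 7 ≤ |A - A| ≤ 13.
Note: 0 ∈ A - A always (from a - a). The set is symmetric: if d ∈ A - A then -d ∈ A - A.
Enumerate nonzero differences d = a - a' with a > a' (then include -d):
Positive differences: {1, 2, 3, 12, 13, 15}
Full difference set: {0} ∪ (positive diffs) ∪ (negative diffs).
|A - A| = 1 + 2·6 = 13 (matches direct enumeration: 13).

|A - A| = 13


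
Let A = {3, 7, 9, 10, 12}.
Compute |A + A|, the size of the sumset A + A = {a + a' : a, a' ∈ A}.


A + A = {a + a' : a, a' ∈ A}; |A| = 5.
General bounds: 2|A| - 1 ≤ |A + A| ≤ |A|(|A|+1)/2, i.e. 9 ≤ |A + A| ≤ 15.
Lower bound 2|A|-1 is attained iff A is an arithmetic progression.
Enumerate sums a + a' for a ≤ a' (symmetric, so this suffices):
a = 3: 3+3=6, 3+7=10, 3+9=12, 3+10=13, 3+12=15
a = 7: 7+7=14, 7+9=16, 7+10=17, 7+12=19
a = 9: 9+9=18, 9+10=19, 9+12=21
a = 10: 10+10=20, 10+12=22
a = 12: 12+12=24
Distinct sums: {6, 10, 12, 13, 14, 15, 16, 17, 18, 19, 20, 21, 22, 24}
|A + A| = 14

|A + A| = 14


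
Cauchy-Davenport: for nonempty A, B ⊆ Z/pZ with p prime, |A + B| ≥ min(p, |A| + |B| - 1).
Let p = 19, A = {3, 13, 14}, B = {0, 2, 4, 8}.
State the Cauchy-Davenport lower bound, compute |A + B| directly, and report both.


Cauchy-Davenport: |A + B| ≥ min(p, |A| + |B| - 1) for A, B nonempty in Z/pZ.
|A| = 3, |B| = 4, p = 19.
CD lower bound = min(19, 3 + 4 - 1) = min(19, 6) = 6.
Compute A + B mod 19 directly:
a = 3: 3+0=3, 3+2=5, 3+4=7, 3+8=11
a = 13: 13+0=13, 13+2=15, 13+4=17, 13+8=2
a = 14: 14+0=14, 14+2=16, 14+4=18, 14+8=3
A + B = {2, 3, 5, 7, 11, 13, 14, 15, 16, 17, 18}, so |A + B| = 11.
Verify: 11 ≥ 6? Yes ✓.

CD lower bound = 6, actual |A + B| = 11.


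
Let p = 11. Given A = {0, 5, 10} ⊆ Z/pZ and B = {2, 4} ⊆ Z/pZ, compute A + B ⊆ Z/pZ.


Work in Z/11Z: reduce every sum a + b modulo 11.
Enumerate all 6 pairs:
a = 0: 0+2=2, 0+4=4
a = 5: 5+2=7, 5+4=9
a = 10: 10+2=1, 10+4=3
Distinct residues collected: {1, 2, 3, 4, 7, 9}
|A + B| = 6 (out of 11 total residues).

A + B = {1, 2, 3, 4, 7, 9}


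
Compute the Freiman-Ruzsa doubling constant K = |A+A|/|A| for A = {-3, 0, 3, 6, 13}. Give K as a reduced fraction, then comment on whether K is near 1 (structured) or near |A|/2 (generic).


|A| = 5.
Compute A + A by enumerating all 25 pairs.
A + A = {-6, -3, 0, 3, 6, 9, 10, 12, 13, 16, 19, 26}, so |A + A| = 12.
K = |A + A| / |A| = 12/5 (already in lowest terms) ≈ 2.4000.
Reference: AP of size 5 gives K = 9/5 ≈ 1.8000; a fully generic set of size 5 gives K ≈ 3.0000.

|A| = 5, |A + A| = 12, K = 12/5.


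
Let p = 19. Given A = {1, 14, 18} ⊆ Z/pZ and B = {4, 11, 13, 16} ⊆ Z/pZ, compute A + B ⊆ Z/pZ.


Work in Z/19Z: reduce every sum a + b modulo 19.
Enumerate all 12 pairs:
a = 1: 1+4=5, 1+11=12, 1+13=14, 1+16=17
a = 14: 14+4=18, 14+11=6, 14+13=8, 14+16=11
a = 18: 18+4=3, 18+11=10, 18+13=12, 18+16=15
Distinct residues collected: {3, 5, 6, 8, 10, 11, 12, 14, 15, 17, 18}
|A + B| = 11 (out of 19 total residues).

A + B = {3, 5, 6, 8, 10, 11, 12, 14, 15, 17, 18}


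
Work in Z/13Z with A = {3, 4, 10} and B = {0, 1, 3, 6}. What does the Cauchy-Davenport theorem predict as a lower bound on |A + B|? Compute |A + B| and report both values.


Cauchy-Davenport: |A + B| ≥ min(p, |A| + |B| - 1) for A, B nonempty in Z/pZ.
|A| = 3, |B| = 4, p = 13.
CD lower bound = min(13, 3 + 4 - 1) = min(13, 6) = 6.
Compute A + B mod 13 directly:
a = 3: 3+0=3, 3+1=4, 3+3=6, 3+6=9
a = 4: 4+0=4, 4+1=5, 4+3=7, 4+6=10
a = 10: 10+0=10, 10+1=11, 10+3=0, 10+6=3
A + B = {0, 3, 4, 5, 6, 7, 9, 10, 11}, so |A + B| = 9.
Verify: 9 ≥ 6? Yes ✓.

CD lower bound = 6, actual |A + B| = 9.


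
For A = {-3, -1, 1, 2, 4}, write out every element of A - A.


A - A = {a - a' : a, a' ∈ A}.
Compute a - a' for each ordered pair (a, a'):
a = -3: -3--3=0, -3--1=-2, -3-1=-4, -3-2=-5, -3-4=-7
a = -1: -1--3=2, -1--1=0, -1-1=-2, -1-2=-3, -1-4=-5
a = 1: 1--3=4, 1--1=2, 1-1=0, 1-2=-1, 1-4=-3
a = 2: 2--3=5, 2--1=3, 2-1=1, 2-2=0, 2-4=-2
a = 4: 4--3=7, 4--1=5, 4-1=3, 4-2=2, 4-4=0
Collecting distinct values (and noting 0 appears from a-a):
A - A = {-7, -5, -4, -3, -2, -1, 0, 1, 2, 3, 4, 5, 7}
|A - A| = 13

A - A = {-7, -5, -4, -3, -2, -1, 0, 1, 2, 3, 4, 5, 7}


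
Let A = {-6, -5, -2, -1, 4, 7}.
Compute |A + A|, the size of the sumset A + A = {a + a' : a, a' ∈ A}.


A + A = {a + a' : a, a' ∈ A}; |A| = 6.
General bounds: 2|A| - 1 ≤ |A + A| ≤ |A|(|A|+1)/2, i.e. 11 ≤ |A + A| ≤ 21.
Lower bound 2|A|-1 is attained iff A is an arithmetic progression.
Enumerate sums a + a' for a ≤ a' (symmetric, so this suffices):
a = -6: -6+-6=-12, -6+-5=-11, -6+-2=-8, -6+-1=-7, -6+4=-2, -6+7=1
a = -5: -5+-5=-10, -5+-2=-7, -5+-1=-6, -5+4=-1, -5+7=2
a = -2: -2+-2=-4, -2+-1=-3, -2+4=2, -2+7=5
a = -1: -1+-1=-2, -1+4=3, -1+7=6
a = 4: 4+4=8, 4+7=11
a = 7: 7+7=14
Distinct sums: {-12, -11, -10, -8, -7, -6, -4, -3, -2, -1, 1, 2, 3, 5, 6, 8, 11, 14}
|A + A| = 18

|A + A| = 18


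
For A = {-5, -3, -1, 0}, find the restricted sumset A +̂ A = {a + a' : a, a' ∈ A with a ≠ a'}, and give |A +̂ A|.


Restricted sumset: A +̂ A = {a + a' : a ∈ A, a' ∈ A, a ≠ a'}.
Equivalently, take A + A and drop any sum 2a that is achievable ONLY as a + a for a ∈ A (i.e. sums representable only with equal summands).
Enumerate pairs (a, a') with a < a' (symmetric, so each unordered pair gives one sum; this covers all a ≠ a'):
  -5 + -3 = -8
  -5 + -1 = -6
  -5 + 0 = -5
  -3 + -1 = -4
  -3 + 0 = -3
  -1 + 0 = -1
Collected distinct sums: {-8, -6, -5, -4, -3, -1}
|A +̂ A| = 6
(Reference bound: |A +̂ A| ≥ 2|A| - 3 for |A| ≥ 2, with |A| = 4 giving ≥ 5.)

|A +̂ A| = 6


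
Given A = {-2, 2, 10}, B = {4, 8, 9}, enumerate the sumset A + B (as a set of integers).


A + B = {a + b : a ∈ A, b ∈ B}.
Enumerate all |A|·|B| = 3·3 = 9 pairs (a, b) and collect distinct sums.
a = -2: -2+4=2, -2+8=6, -2+9=7
a = 2: 2+4=6, 2+8=10, 2+9=11
a = 10: 10+4=14, 10+8=18, 10+9=19
Collecting distinct sums: A + B = {2, 6, 7, 10, 11, 14, 18, 19}
|A + B| = 8

A + B = {2, 6, 7, 10, 11, 14, 18, 19}


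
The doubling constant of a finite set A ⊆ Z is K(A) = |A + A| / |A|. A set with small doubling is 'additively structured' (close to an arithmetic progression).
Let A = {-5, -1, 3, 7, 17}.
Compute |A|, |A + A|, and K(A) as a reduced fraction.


|A| = 5.
Compute A + A by enumerating all 25 pairs.
A + A = {-10, -6, -2, 2, 6, 10, 12, 14, 16, 20, 24, 34}, so |A + A| = 12.
K = |A + A| / |A| = 12/5 (already in lowest terms) ≈ 2.4000.
Reference: AP of size 5 gives K = 9/5 ≈ 1.8000; a fully generic set of size 5 gives K ≈ 3.0000.

|A| = 5, |A + A| = 12, K = 12/5.


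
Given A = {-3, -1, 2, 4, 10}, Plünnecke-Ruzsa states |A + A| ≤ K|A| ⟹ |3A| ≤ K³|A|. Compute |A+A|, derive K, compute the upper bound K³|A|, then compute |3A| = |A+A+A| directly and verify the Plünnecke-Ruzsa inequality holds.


|A| = 5.
Step 1: Compute A + A by enumerating all 25 pairs.
A + A = {-6, -4, -2, -1, 1, 3, 4, 6, 7, 8, 9, 12, 14, 20}, so |A + A| = 14.
Step 2: Doubling constant K = |A + A|/|A| = 14/5 = 14/5 ≈ 2.8000.
Step 3: Plünnecke-Ruzsa gives |3A| ≤ K³·|A| = (2.8000)³ · 5 ≈ 109.7600.
Step 4: Compute 3A = A + A + A directly by enumerating all triples (a,b,c) ∈ A³; |3A| = 28.
Step 5: Check 28 ≤ 109.7600? Yes ✓.

K = 14/5, Plünnecke-Ruzsa bound K³|A| ≈ 109.7600, |3A| = 28, inequality holds.


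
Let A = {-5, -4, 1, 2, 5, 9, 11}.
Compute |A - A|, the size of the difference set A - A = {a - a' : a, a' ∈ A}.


A - A = {a - a' : a, a' ∈ A}; |A| = 7.
Bounds: 2|A|-1 ≤ |A - A| ≤ |A|² - |A| + 1, i.e. 13 ≤ |A - A| ≤ 43.
Note: 0 ∈ A - A always (from a - a). The set is symmetric: if d ∈ A - A then -d ∈ A - A.
Enumerate nonzero differences d = a - a' with a > a' (then include -d):
Positive differences: {1, 2, 3, 4, 5, 6, 7, 8, 9, 10, 13, 14, 15, 16}
Full difference set: {0} ∪ (positive diffs) ∪ (negative diffs).
|A - A| = 1 + 2·14 = 29 (matches direct enumeration: 29).

|A - A| = 29


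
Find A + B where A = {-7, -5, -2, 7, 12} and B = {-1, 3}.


A + B = {a + b : a ∈ A, b ∈ B}.
Enumerate all |A|·|B| = 5·2 = 10 pairs (a, b) and collect distinct sums.
a = -7: -7+-1=-8, -7+3=-4
a = -5: -5+-1=-6, -5+3=-2
a = -2: -2+-1=-3, -2+3=1
a = 7: 7+-1=6, 7+3=10
a = 12: 12+-1=11, 12+3=15
Collecting distinct sums: A + B = {-8, -6, -4, -3, -2, 1, 6, 10, 11, 15}
|A + B| = 10

A + B = {-8, -6, -4, -3, -2, 1, 6, 10, 11, 15}


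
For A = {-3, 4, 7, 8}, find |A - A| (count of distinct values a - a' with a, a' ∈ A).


A - A = {a - a' : a, a' ∈ A}; |A| = 4.
Bounds: 2|A|-1 ≤ |A - A| ≤ |A|² - |A| + 1, i.e. 7 ≤ |A - A| ≤ 13.
Note: 0 ∈ A - A always (from a - a). The set is symmetric: if d ∈ A - A then -d ∈ A - A.
Enumerate nonzero differences d = a - a' with a > a' (then include -d):
Positive differences: {1, 3, 4, 7, 10, 11}
Full difference set: {0} ∪ (positive diffs) ∪ (negative diffs).
|A - A| = 1 + 2·6 = 13 (matches direct enumeration: 13).

|A - A| = 13


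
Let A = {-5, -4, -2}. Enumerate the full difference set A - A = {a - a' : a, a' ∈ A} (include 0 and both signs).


A - A = {a - a' : a, a' ∈ A}.
Compute a - a' for each ordered pair (a, a'):
a = -5: -5--5=0, -5--4=-1, -5--2=-3
a = -4: -4--5=1, -4--4=0, -4--2=-2
a = -2: -2--5=3, -2--4=2, -2--2=0
Collecting distinct values (and noting 0 appears from a-a):
A - A = {-3, -2, -1, 0, 1, 2, 3}
|A - A| = 7

A - A = {-3, -2, -1, 0, 1, 2, 3}


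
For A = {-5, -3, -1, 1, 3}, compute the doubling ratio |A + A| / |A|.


|A| = 5.
Compute A + A by enumerating all 25 pairs.
A + A = {-10, -8, -6, -4, -2, 0, 2, 4, 6}, so |A + A| = 9.
K = |A + A| / |A| = 9/5 (already in lowest terms) ≈ 1.8000.
Reference: AP of size 5 gives K = 9/5 ≈ 1.8000; a fully generic set of size 5 gives K ≈ 3.0000.

|A| = 5, |A + A| = 9, K = 9/5.


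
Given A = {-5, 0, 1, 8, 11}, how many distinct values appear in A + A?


A + A = {a + a' : a, a' ∈ A}; |A| = 5.
General bounds: 2|A| - 1 ≤ |A + A| ≤ |A|(|A|+1)/2, i.e. 9 ≤ |A + A| ≤ 15.
Lower bound 2|A|-1 is attained iff A is an arithmetic progression.
Enumerate sums a + a' for a ≤ a' (symmetric, so this suffices):
a = -5: -5+-5=-10, -5+0=-5, -5+1=-4, -5+8=3, -5+11=6
a = 0: 0+0=0, 0+1=1, 0+8=8, 0+11=11
a = 1: 1+1=2, 1+8=9, 1+11=12
a = 8: 8+8=16, 8+11=19
a = 11: 11+11=22
Distinct sums: {-10, -5, -4, 0, 1, 2, 3, 6, 8, 9, 11, 12, 16, 19, 22}
|A + A| = 15

|A + A| = 15


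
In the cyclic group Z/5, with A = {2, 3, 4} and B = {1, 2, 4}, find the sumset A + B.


Work in Z/5Z: reduce every sum a + b modulo 5.
Enumerate all 9 pairs:
a = 2: 2+1=3, 2+2=4, 2+4=1
a = 3: 3+1=4, 3+2=0, 3+4=2
a = 4: 4+1=0, 4+2=1, 4+4=3
Distinct residues collected: {0, 1, 2, 3, 4}
|A + B| = 5 (out of 5 total residues).

A + B = {0, 1, 2, 3, 4}


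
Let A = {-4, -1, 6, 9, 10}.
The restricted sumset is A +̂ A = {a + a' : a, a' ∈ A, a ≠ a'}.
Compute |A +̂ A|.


Restricted sumset: A +̂ A = {a + a' : a ∈ A, a' ∈ A, a ≠ a'}.
Equivalently, take A + A and drop any sum 2a that is achievable ONLY as a + a for a ∈ A (i.e. sums representable only with equal summands).
Enumerate pairs (a, a') with a < a' (symmetric, so each unordered pair gives one sum; this covers all a ≠ a'):
  -4 + -1 = -5
  -4 + 6 = 2
  -4 + 9 = 5
  -4 + 10 = 6
  -1 + 6 = 5
  -1 + 9 = 8
  -1 + 10 = 9
  6 + 9 = 15
  6 + 10 = 16
  9 + 10 = 19
Collected distinct sums: {-5, 2, 5, 6, 8, 9, 15, 16, 19}
|A +̂ A| = 9
(Reference bound: |A +̂ A| ≥ 2|A| - 3 for |A| ≥ 2, with |A| = 5 giving ≥ 7.)

|A +̂ A| = 9


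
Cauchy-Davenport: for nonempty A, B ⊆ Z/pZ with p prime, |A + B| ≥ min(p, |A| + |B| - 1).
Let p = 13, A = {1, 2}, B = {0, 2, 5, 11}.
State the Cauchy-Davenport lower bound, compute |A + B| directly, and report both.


Cauchy-Davenport: |A + B| ≥ min(p, |A| + |B| - 1) for A, B nonempty in Z/pZ.
|A| = 2, |B| = 4, p = 13.
CD lower bound = min(13, 2 + 4 - 1) = min(13, 5) = 5.
Compute A + B mod 13 directly:
a = 1: 1+0=1, 1+2=3, 1+5=6, 1+11=12
a = 2: 2+0=2, 2+2=4, 2+5=7, 2+11=0
A + B = {0, 1, 2, 3, 4, 6, 7, 12}, so |A + B| = 8.
Verify: 8 ≥ 5? Yes ✓.

CD lower bound = 5, actual |A + B| = 8.


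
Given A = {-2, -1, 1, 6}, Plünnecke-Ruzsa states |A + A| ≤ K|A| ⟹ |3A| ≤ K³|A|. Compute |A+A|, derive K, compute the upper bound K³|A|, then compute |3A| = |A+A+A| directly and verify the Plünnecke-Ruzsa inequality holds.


|A| = 4.
Step 1: Compute A + A by enumerating all 16 pairs.
A + A = {-4, -3, -2, -1, 0, 2, 4, 5, 7, 12}, so |A + A| = 10.
Step 2: Doubling constant K = |A + A|/|A| = 10/4 = 10/4 ≈ 2.5000.
Step 3: Plünnecke-Ruzsa gives |3A| ≤ K³·|A| = (2.5000)³ · 4 ≈ 62.5000.
Step 4: Compute 3A = A + A + A directly by enumerating all triples (a,b,c) ∈ A³; |3A| = 18.
Step 5: Check 18 ≤ 62.5000? Yes ✓.

K = 10/4, Plünnecke-Ruzsa bound K³|A| ≈ 62.5000, |3A| = 18, inequality holds.


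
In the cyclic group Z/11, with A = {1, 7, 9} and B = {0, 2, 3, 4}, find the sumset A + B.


Work in Z/11Z: reduce every sum a + b modulo 11.
Enumerate all 12 pairs:
a = 1: 1+0=1, 1+2=3, 1+3=4, 1+4=5
a = 7: 7+0=7, 7+2=9, 7+3=10, 7+4=0
a = 9: 9+0=9, 9+2=0, 9+3=1, 9+4=2
Distinct residues collected: {0, 1, 2, 3, 4, 5, 7, 9, 10}
|A + B| = 9 (out of 11 total residues).

A + B = {0, 1, 2, 3, 4, 5, 7, 9, 10}


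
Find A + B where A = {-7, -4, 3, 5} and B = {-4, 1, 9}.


A + B = {a + b : a ∈ A, b ∈ B}.
Enumerate all |A|·|B| = 4·3 = 12 pairs (a, b) and collect distinct sums.
a = -7: -7+-4=-11, -7+1=-6, -7+9=2
a = -4: -4+-4=-8, -4+1=-3, -4+9=5
a = 3: 3+-4=-1, 3+1=4, 3+9=12
a = 5: 5+-4=1, 5+1=6, 5+9=14
Collecting distinct sums: A + B = {-11, -8, -6, -3, -1, 1, 2, 4, 5, 6, 12, 14}
|A + B| = 12

A + B = {-11, -8, -6, -3, -1, 1, 2, 4, 5, 6, 12, 14}


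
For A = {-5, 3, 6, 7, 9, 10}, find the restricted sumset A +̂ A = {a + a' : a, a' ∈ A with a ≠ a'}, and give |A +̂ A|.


Restricted sumset: A +̂ A = {a + a' : a ∈ A, a' ∈ A, a ≠ a'}.
Equivalently, take A + A and drop any sum 2a that is achievable ONLY as a + a for a ∈ A (i.e. sums representable only with equal summands).
Enumerate pairs (a, a') with a < a' (symmetric, so each unordered pair gives one sum; this covers all a ≠ a'):
  -5 + 3 = -2
  -5 + 6 = 1
  -5 + 7 = 2
  -5 + 9 = 4
  -5 + 10 = 5
  3 + 6 = 9
  3 + 7 = 10
  3 + 9 = 12
  3 + 10 = 13
  6 + 7 = 13
  6 + 9 = 15
  6 + 10 = 16
  7 + 9 = 16
  7 + 10 = 17
  9 + 10 = 19
Collected distinct sums: {-2, 1, 2, 4, 5, 9, 10, 12, 13, 15, 16, 17, 19}
|A +̂ A| = 13
(Reference bound: |A +̂ A| ≥ 2|A| - 3 for |A| ≥ 2, with |A| = 6 giving ≥ 9.)

|A +̂ A| = 13


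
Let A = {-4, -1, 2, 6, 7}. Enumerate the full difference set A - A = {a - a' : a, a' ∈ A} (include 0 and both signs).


A - A = {a - a' : a, a' ∈ A}.
Compute a - a' for each ordered pair (a, a'):
a = -4: -4--4=0, -4--1=-3, -4-2=-6, -4-6=-10, -4-7=-11
a = -1: -1--4=3, -1--1=0, -1-2=-3, -1-6=-7, -1-7=-8
a = 2: 2--4=6, 2--1=3, 2-2=0, 2-6=-4, 2-7=-5
a = 6: 6--4=10, 6--1=7, 6-2=4, 6-6=0, 6-7=-1
a = 7: 7--4=11, 7--1=8, 7-2=5, 7-6=1, 7-7=0
Collecting distinct values (and noting 0 appears from a-a):
A - A = {-11, -10, -8, -7, -6, -5, -4, -3, -1, 0, 1, 3, 4, 5, 6, 7, 8, 10, 11}
|A - A| = 19

A - A = {-11, -10, -8, -7, -6, -5, -4, -3, -1, 0, 1, 3, 4, 5, 6, 7, 8, 10, 11}


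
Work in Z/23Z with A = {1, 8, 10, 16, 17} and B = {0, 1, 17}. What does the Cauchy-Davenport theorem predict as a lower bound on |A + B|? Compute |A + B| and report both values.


Cauchy-Davenport: |A + B| ≥ min(p, |A| + |B| - 1) for A, B nonempty in Z/pZ.
|A| = 5, |B| = 3, p = 23.
CD lower bound = min(23, 5 + 3 - 1) = min(23, 7) = 7.
Compute A + B mod 23 directly:
a = 1: 1+0=1, 1+1=2, 1+17=18
a = 8: 8+0=8, 8+1=9, 8+17=2
a = 10: 10+0=10, 10+1=11, 10+17=4
a = 16: 16+0=16, 16+1=17, 16+17=10
a = 17: 17+0=17, 17+1=18, 17+17=11
A + B = {1, 2, 4, 8, 9, 10, 11, 16, 17, 18}, so |A + B| = 10.
Verify: 10 ≥ 7? Yes ✓.

CD lower bound = 7, actual |A + B| = 10.


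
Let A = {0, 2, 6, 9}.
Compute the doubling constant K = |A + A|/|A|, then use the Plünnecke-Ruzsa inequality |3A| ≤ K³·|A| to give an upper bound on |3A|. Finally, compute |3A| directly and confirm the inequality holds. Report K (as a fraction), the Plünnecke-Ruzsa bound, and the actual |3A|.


|A| = 4.
Step 1: Compute A + A by enumerating all 16 pairs.
A + A = {0, 2, 4, 6, 8, 9, 11, 12, 15, 18}, so |A + A| = 10.
Step 2: Doubling constant K = |A + A|/|A| = 10/4 = 10/4 ≈ 2.5000.
Step 3: Plünnecke-Ruzsa gives |3A| ≤ K³·|A| = (2.5000)³ · 4 ≈ 62.5000.
Step 4: Compute 3A = A + A + A directly by enumerating all triples (a,b,c) ∈ A³; |3A| = 18.
Step 5: Check 18 ≤ 62.5000? Yes ✓.

K = 10/4, Plünnecke-Ruzsa bound K³|A| ≈ 62.5000, |3A| = 18, inequality holds.


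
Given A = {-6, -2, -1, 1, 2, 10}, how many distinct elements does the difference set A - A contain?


A - A = {a - a' : a, a' ∈ A}; |A| = 6.
Bounds: 2|A|-1 ≤ |A - A| ≤ |A|² - |A| + 1, i.e. 11 ≤ |A - A| ≤ 31.
Note: 0 ∈ A - A always (from a - a). The set is symmetric: if d ∈ A - A then -d ∈ A - A.
Enumerate nonzero differences d = a - a' with a > a' (then include -d):
Positive differences: {1, 2, 3, 4, 5, 7, 8, 9, 11, 12, 16}
Full difference set: {0} ∪ (positive diffs) ∪ (negative diffs).
|A - A| = 1 + 2·11 = 23 (matches direct enumeration: 23).

|A - A| = 23


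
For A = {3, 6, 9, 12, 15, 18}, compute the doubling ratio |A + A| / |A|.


|A| = 6.
Compute A + A by enumerating all 36 pairs.
A + A = {6, 9, 12, 15, 18, 21, 24, 27, 30, 33, 36}, so |A + A| = 11.
K = |A + A| / |A| = 11/6 (already in lowest terms) ≈ 1.8333.
Reference: AP of size 6 gives K = 11/6 ≈ 1.8333; a fully generic set of size 6 gives K ≈ 3.5000.

|A| = 6, |A + A| = 11, K = 11/6.


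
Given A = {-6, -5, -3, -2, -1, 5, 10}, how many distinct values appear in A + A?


A + A = {a + a' : a, a' ∈ A}; |A| = 7.
General bounds: 2|A| - 1 ≤ |A + A| ≤ |A|(|A|+1)/2, i.e. 13 ≤ |A + A| ≤ 28.
Lower bound 2|A|-1 is attained iff A is an arithmetic progression.
Enumerate sums a + a' for a ≤ a' (symmetric, so this suffices):
a = -6: -6+-6=-12, -6+-5=-11, -6+-3=-9, -6+-2=-8, -6+-1=-7, -6+5=-1, -6+10=4
a = -5: -5+-5=-10, -5+-3=-8, -5+-2=-7, -5+-1=-6, -5+5=0, -5+10=5
a = -3: -3+-3=-6, -3+-2=-5, -3+-1=-4, -3+5=2, -3+10=7
a = -2: -2+-2=-4, -2+-1=-3, -2+5=3, -2+10=8
a = -1: -1+-1=-2, -1+5=4, -1+10=9
a = 5: 5+5=10, 5+10=15
a = 10: 10+10=20
Distinct sums: {-12, -11, -10, -9, -8, -7, -6, -5, -4, -3, -2, -1, 0, 2, 3, 4, 5, 7, 8, 9, 10, 15, 20}
|A + A| = 23

|A + A| = 23


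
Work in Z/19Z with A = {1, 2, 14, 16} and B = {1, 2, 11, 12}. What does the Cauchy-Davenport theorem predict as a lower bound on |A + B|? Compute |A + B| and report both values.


Cauchy-Davenport: |A + B| ≥ min(p, |A| + |B| - 1) for A, B nonempty in Z/pZ.
|A| = 4, |B| = 4, p = 19.
CD lower bound = min(19, 4 + 4 - 1) = min(19, 7) = 7.
Compute A + B mod 19 directly:
a = 1: 1+1=2, 1+2=3, 1+11=12, 1+12=13
a = 2: 2+1=3, 2+2=4, 2+11=13, 2+12=14
a = 14: 14+1=15, 14+2=16, 14+11=6, 14+12=7
a = 16: 16+1=17, 16+2=18, 16+11=8, 16+12=9
A + B = {2, 3, 4, 6, 7, 8, 9, 12, 13, 14, 15, 16, 17, 18}, so |A + B| = 14.
Verify: 14 ≥ 7? Yes ✓.

CD lower bound = 7, actual |A + B| = 14.


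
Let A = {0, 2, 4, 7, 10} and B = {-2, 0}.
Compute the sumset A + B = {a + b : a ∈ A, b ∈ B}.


A + B = {a + b : a ∈ A, b ∈ B}.
Enumerate all |A|·|B| = 5·2 = 10 pairs (a, b) and collect distinct sums.
a = 0: 0+-2=-2, 0+0=0
a = 2: 2+-2=0, 2+0=2
a = 4: 4+-2=2, 4+0=4
a = 7: 7+-2=5, 7+0=7
a = 10: 10+-2=8, 10+0=10
Collecting distinct sums: A + B = {-2, 0, 2, 4, 5, 7, 8, 10}
|A + B| = 8

A + B = {-2, 0, 2, 4, 5, 7, 8, 10}


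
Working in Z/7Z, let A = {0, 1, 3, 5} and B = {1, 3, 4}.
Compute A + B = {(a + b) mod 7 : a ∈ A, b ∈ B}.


Work in Z/7Z: reduce every sum a + b modulo 7.
Enumerate all 12 pairs:
a = 0: 0+1=1, 0+3=3, 0+4=4
a = 1: 1+1=2, 1+3=4, 1+4=5
a = 3: 3+1=4, 3+3=6, 3+4=0
a = 5: 5+1=6, 5+3=1, 5+4=2
Distinct residues collected: {0, 1, 2, 3, 4, 5, 6}
|A + B| = 7 (out of 7 total residues).

A + B = {0, 1, 2, 3, 4, 5, 6}


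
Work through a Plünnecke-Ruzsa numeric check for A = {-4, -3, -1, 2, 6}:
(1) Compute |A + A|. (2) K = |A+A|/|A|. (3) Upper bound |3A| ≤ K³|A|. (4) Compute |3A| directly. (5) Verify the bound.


|A| = 5.
Step 1: Compute A + A by enumerating all 25 pairs.
A + A = {-8, -7, -6, -5, -4, -2, -1, 1, 2, 3, 4, 5, 8, 12}, so |A + A| = 14.
Step 2: Doubling constant K = |A + A|/|A| = 14/5 = 14/5 ≈ 2.8000.
Step 3: Plünnecke-Ruzsa gives |3A| ≤ K³·|A| = (2.8000)³ · 5 ≈ 109.7600.
Step 4: Compute 3A = A + A + A directly by enumerating all triples (a,b,c) ∈ A³; |3A| = 26.
Step 5: Check 26 ≤ 109.7600? Yes ✓.

K = 14/5, Plünnecke-Ruzsa bound K³|A| ≈ 109.7600, |3A| = 26, inequality holds.


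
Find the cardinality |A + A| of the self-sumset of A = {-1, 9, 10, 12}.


A + A = {a + a' : a, a' ∈ A}; |A| = 4.
General bounds: 2|A| - 1 ≤ |A + A| ≤ |A|(|A|+1)/2, i.e. 7 ≤ |A + A| ≤ 10.
Lower bound 2|A|-1 is attained iff A is an arithmetic progression.
Enumerate sums a + a' for a ≤ a' (symmetric, so this suffices):
a = -1: -1+-1=-2, -1+9=8, -1+10=9, -1+12=11
a = 9: 9+9=18, 9+10=19, 9+12=21
a = 10: 10+10=20, 10+12=22
a = 12: 12+12=24
Distinct sums: {-2, 8, 9, 11, 18, 19, 20, 21, 22, 24}
|A + A| = 10

|A + A| = 10


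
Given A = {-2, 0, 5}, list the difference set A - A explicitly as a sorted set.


A - A = {a - a' : a, a' ∈ A}.
Compute a - a' for each ordered pair (a, a'):
a = -2: -2--2=0, -2-0=-2, -2-5=-7
a = 0: 0--2=2, 0-0=0, 0-5=-5
a = 5: 5--2=7, 5-0=5, 5-5=0
Collecting distinct values (and noting 0 appears from a-a):
A - A = {-7, -5, -2, 0, 2, 5, 7}
|A - A| = 7

A - A = {-7, -5, -2, 0, 2, 5, 7}


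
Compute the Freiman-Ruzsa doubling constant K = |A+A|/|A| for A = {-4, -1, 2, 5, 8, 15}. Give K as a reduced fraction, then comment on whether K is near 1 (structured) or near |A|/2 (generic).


|A| = 6.
Compute A + A by enumerating all 36 pairs.
A + A = {-8, -5, -2, 1, 4, 7, 10, 11, 13, 14, 16, 17, 20, 23, 30}, so |A + A| = 15.
K = |A + A| / |A| = 15/6 = 5/2 ≈ 2.5000.
Reference: AP of size 6 gives K = 11/6 ≈ 1.8333; a fully generic set of size 6 gives K ≈ 3.5000.

|A| = 6, |A + A| = 15, K = 15/6 = 5/2.
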